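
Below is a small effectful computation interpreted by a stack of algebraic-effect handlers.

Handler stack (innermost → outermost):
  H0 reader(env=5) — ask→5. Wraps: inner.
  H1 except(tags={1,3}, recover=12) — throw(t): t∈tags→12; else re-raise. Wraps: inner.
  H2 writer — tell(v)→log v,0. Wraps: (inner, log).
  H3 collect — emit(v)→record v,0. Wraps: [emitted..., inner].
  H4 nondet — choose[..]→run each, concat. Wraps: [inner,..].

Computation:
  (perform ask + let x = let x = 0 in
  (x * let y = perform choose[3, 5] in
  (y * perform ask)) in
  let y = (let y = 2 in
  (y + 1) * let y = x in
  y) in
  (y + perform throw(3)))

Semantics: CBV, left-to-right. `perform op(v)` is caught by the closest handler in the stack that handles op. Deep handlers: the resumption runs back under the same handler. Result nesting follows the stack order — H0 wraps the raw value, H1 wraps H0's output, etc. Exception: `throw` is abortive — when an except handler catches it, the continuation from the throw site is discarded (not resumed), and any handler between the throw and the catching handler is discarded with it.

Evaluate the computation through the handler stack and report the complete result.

Step-by-step:
ask @ H0 ⇒ 5
choose[3, 5] @ H4
  branch[0] choose=3:
    ask @ H0 ⇒ 5
    throw(3) @ H1 caught ⇒ 12
    H2 returns (12, ())
    H3 returns [(12, ())]
    H4 returns [[(12, ())]]
  branch[1] choose=5:
    ask @ H0 ⇒ 5
    throw(3) @ H1 caught ⇒ 12
    H2 returns (12, ())
    H3 returns [(12, ())]
    H4 returns [[(12, ())]]
= [[(12, ())], [(12, ())]]

Answer: [[(12, ())], [(12, ())]]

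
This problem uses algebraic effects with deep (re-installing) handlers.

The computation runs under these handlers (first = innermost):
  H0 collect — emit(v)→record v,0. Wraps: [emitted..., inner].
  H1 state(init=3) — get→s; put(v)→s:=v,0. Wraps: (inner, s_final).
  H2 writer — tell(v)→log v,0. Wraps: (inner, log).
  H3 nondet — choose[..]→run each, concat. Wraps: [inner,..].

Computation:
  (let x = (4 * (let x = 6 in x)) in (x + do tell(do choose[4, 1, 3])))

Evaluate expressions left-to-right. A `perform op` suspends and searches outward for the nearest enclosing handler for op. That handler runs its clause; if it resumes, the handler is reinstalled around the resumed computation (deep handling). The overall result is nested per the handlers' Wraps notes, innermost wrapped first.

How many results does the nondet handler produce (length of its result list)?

Step-by-step:
choose[4, 1, 3] @ H3
  branch[0] choose=4:
    tell(4) @ H2 ⇒ log+=4
    H0 returns [24]
    H1 returns ([24], 3)
    H2 returns (([24], 3), (4))
    H3 returns [(([24], 3), (4))]
  branch[1] choose=1:
    tell(1) @ H2 ⇒ log+=1
    H0 returns [24]
    H1 returns ([24], 3)
    H2 returns (([24], 3), (1))
    H3 returns [(([24], 3), (1))]
  branch[2] choose=3:
    tell(3) @ H2 ⇒ log+=3
    H0 returns [24]
    H1 returns ([24], 3)
    H2 returns (([24], 3), (3))
    H3 returns [(([24], 3), (3))]
= [(([24], 3), (4)), (([24], 3), (1)), (([24], 3), (3))]

Answer: 3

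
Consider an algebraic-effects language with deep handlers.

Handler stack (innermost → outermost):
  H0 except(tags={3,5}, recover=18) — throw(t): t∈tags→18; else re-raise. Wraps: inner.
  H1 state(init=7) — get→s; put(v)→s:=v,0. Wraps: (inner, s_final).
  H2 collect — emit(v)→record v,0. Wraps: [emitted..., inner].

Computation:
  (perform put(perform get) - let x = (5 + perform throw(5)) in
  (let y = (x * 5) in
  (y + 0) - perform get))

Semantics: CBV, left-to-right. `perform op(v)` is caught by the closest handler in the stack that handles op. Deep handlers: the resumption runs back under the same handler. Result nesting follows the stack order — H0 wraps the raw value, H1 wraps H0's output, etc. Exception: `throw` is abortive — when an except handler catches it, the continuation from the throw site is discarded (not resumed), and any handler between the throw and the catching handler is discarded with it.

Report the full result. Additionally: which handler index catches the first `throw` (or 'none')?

Answer: [(18, 7)] ; first throw caught by: H0

Step-by-step:
get @ H1 ⇒ 7
put(7) @ H1 ⇒ s:=7
throw(5) @ H0 caught ⇒ 18
H1 returns (18, 7)
H2 returns [(18, 7)]
= [(18, 7)]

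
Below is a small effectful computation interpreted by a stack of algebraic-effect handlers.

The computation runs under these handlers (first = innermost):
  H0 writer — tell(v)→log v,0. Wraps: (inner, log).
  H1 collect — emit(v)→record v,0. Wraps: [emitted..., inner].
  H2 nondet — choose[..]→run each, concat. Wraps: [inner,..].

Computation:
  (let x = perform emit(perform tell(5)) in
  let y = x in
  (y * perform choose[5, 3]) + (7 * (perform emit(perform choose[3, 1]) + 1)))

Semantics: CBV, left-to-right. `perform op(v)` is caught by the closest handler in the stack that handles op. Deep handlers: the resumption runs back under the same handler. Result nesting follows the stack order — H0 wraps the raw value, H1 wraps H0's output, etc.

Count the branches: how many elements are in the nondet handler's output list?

Working:
tell(5) @ H0 ⇒ log+=5
emit(0) @ H1 ⇒ out+=0
choose[5, 3] @ H2
  branch[0] choose=5:
    choose[3, 1] @ H2
      branch[0] choose=3:
        emit(3) @ H1 ⇒ out+=3
        H0 returns (7, (5))
        H1 returns [0, 3, (7, (5))]
        H2 returns [[0, 3, (7, (5))]]
      branch[1] choose=1:
        emit(1) @ H1 ⇒ out+=1
        H0 returns (7, (5))
        H1 returns [0, 1, (7, (5))]
        H2 returns [[0, 1, (7, (5))]]
  branch[1] choose=3:
    choose[3, 1] @ H2
      branch[0] choose=3:
        emit(3) @ H1 ⇒ out+=3
        H0 returns (7, (5))
        H1 returns [0, 3, (7, (5))]
        H2 returns [[0, 3, (7, (5))]]
      branch[1] choose=1:
        emit(1) @ H1 ⇒ out+=1
        H0 returns (7, (5))
        H1 returns [0, 1, (7, (5))]
        H2 returns [[0, 1, (7, (5))]]
= [[0, 3, (7, (5))], [0, 1, (7, (5))], [0, 3, (7, (5))], [0, 1, (7, (5))]]

Answer: 4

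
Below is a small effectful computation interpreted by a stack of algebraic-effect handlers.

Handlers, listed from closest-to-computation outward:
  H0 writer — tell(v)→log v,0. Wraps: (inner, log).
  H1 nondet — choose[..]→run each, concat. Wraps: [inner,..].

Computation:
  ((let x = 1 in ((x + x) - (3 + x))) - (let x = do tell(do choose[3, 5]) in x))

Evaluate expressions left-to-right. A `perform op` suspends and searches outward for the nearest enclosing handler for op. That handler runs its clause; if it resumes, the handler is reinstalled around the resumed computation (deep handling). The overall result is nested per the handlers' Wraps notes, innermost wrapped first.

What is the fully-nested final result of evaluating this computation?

Step-by-step:
choose[3, 5] @ H1
  branch[0] choose=3:
    tell(3) @ H0 ⇒ log+=3
    H0 returns (-2, (3))
    H1 returns [(-2, (3))]
  branch[1] choose=5:
    tell(5) @ H0 ⇒ log+=5
    H0 returns (-2, (5))
    H1 returns [(-2, (5))]
= [(-2, (3)), (-2, (5))]

Answer: [(-2, (3)), (-2, (5))]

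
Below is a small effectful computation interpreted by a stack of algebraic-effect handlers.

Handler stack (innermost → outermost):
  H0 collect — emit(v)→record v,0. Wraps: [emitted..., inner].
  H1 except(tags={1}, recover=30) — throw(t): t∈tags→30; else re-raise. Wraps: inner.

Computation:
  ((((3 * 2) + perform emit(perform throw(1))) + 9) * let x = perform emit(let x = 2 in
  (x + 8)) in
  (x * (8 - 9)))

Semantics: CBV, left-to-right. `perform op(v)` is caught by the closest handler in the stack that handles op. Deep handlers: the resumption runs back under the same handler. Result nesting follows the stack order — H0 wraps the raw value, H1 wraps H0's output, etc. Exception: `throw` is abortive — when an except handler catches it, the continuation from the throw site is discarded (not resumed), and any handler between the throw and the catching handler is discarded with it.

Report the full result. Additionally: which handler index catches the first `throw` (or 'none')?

Answer: 30 ; first throw caught by: H1

Evaluation trace:
throw(1) @ H1 caught ⇒ 30
= 30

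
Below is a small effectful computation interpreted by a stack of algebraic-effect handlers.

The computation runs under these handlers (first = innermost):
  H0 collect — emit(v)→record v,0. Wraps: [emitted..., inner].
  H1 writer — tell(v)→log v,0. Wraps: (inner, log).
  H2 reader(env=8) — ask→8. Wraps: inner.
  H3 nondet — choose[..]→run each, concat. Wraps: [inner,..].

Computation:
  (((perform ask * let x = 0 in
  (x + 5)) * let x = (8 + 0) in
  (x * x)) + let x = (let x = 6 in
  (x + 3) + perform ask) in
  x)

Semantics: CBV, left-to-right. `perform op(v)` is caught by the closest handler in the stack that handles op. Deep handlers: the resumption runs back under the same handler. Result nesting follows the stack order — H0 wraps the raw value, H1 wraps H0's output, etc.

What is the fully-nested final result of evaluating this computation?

Evaluation trace:
ask @ H2 ⇒ 8
ask @ H2 ⇒ 8
H0 returns [2577]
H1 returns ([2577], ())
H2 returns ([2577], ())
H3 returns [([2577], ())]
= [([2577], ())]

Answer: [([2577], ())]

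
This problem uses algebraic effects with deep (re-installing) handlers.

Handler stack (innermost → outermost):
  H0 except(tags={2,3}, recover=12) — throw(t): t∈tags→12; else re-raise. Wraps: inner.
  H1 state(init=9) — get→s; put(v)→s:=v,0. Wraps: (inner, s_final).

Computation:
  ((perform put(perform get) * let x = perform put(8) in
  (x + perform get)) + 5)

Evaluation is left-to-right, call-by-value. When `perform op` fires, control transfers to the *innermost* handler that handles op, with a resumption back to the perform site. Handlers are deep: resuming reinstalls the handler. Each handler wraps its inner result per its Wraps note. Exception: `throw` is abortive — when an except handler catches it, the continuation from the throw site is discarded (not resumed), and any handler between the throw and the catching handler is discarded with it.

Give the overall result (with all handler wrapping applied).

Step-by-step:
get @ H1 ⇒ 9
put(9) @ H1 ⇒ s:=9
put(8) @ H1 ⇒ s:=8
get @ H1 ⇒ 8
H0 returns 5
H1 returns (5, 8)
= (5, 8)

Answer: (5, 8)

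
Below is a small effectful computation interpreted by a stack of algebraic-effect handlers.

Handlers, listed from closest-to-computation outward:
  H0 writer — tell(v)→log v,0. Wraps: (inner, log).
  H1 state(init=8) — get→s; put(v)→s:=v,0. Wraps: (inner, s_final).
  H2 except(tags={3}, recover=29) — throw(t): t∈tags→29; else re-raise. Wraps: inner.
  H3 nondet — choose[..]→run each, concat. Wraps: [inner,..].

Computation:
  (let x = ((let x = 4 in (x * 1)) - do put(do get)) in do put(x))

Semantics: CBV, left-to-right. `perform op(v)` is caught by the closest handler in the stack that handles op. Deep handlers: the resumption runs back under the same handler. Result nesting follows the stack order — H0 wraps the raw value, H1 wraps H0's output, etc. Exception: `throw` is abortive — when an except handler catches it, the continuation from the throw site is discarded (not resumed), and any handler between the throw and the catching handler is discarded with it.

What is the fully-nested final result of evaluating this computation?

Step-by-step:
get @ H1 ⇒ 8
put(8) @ H1 ⇒ s:=8
put(4) @ H1 ⇒ s:=4
H0 returns (0, ())
H1 returns ((0, ()), 4)
H2 returns ((0, ()), 4)
H3 returns [((0, ()), 4)]
= [((0, ()), 4)]

Answer: [((0, ()), 4)]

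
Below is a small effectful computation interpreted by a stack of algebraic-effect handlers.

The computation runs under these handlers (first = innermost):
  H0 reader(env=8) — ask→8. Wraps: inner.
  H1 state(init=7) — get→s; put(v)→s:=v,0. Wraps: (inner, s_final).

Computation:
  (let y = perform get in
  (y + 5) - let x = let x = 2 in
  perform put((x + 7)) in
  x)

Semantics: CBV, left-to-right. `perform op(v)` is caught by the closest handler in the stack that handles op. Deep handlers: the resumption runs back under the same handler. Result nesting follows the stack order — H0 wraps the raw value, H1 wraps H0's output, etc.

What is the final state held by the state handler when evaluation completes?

Answer: 9

Evaluation trace:
get @ H1 ⇒ 7
put(9) @ H1 ⇒ s:=9
H0 returns 12
H1 returns (12, 9)
= (12, 9)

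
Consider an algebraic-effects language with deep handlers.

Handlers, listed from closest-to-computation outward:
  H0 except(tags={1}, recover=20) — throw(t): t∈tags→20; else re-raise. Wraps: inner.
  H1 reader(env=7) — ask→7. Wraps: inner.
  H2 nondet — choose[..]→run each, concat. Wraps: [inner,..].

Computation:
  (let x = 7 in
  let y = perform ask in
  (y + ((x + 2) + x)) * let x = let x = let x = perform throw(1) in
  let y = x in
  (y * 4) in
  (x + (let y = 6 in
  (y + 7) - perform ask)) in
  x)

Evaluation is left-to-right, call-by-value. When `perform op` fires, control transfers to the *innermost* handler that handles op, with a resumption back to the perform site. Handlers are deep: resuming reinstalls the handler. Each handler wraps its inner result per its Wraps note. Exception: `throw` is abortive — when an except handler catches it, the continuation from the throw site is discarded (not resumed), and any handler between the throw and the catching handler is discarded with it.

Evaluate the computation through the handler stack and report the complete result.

Answer: [20]

Working:
ask @ H1 ⇒ 7
throw(1) @ H0 caught ⇒ 20
H1 returns 20
H2 returns [20]
= [20]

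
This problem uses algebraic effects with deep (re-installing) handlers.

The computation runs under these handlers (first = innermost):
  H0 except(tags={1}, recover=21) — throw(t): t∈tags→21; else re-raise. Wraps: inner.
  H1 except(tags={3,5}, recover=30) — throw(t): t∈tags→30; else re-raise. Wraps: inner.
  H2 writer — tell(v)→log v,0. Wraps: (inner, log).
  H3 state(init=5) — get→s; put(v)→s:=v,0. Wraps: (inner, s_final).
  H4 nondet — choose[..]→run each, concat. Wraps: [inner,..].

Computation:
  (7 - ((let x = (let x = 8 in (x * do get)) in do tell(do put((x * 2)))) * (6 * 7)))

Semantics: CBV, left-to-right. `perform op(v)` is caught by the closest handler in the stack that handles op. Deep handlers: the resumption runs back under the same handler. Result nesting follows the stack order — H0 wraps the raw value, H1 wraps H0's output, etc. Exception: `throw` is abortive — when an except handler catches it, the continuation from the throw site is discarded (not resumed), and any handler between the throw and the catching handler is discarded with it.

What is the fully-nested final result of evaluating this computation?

Working:
get @ H3 ⇒ 5
put(80) @ H3 ⇒ s:=80
tell(0) @ H2 ⇒ log+=0
H0 returns 7
H1 returns 7
H2 returns (7, (0))
H3 returns ((7, (0)), 80)
H4 returns [((7, (0)), 80)]
= [((7, (0)), 80)]

Answer: [((7, (0)), 80)]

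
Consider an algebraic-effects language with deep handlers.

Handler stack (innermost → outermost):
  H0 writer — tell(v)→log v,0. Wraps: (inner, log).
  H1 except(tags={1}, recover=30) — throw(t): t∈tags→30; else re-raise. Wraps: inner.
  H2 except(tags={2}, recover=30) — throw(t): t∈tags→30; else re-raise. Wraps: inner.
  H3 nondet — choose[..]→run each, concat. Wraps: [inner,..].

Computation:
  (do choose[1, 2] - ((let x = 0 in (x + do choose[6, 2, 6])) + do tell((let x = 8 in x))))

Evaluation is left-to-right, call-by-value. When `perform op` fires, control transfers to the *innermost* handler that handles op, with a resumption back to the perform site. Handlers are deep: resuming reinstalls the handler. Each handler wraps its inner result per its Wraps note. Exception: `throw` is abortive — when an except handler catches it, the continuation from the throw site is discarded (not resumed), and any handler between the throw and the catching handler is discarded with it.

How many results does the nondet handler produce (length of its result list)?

Step-by-step:
choose[1, 2] @ H3
  branch[0] choose=1:
    choose[6, 2, 6] @ H3
      branch[0] choose=6:
        tell(8) @ H0 ⇒ log+=8
        H0 returns (-5, (8))
        H1 returns (-5, (8))
        H2 returns (-5, (8))
        H3 returns [(-5, (8))]
      branch[1] choose=2:
        tell(8) @ H0 ⇒ log+=8
        H0 returns (-1, (8))
        H1 returns (-1, (8))
        H2 returns (-1, (8))
        H3 returns [(-1, (8))]
      branch[2] choose=6:
        tell(8) @ H0 ⇒ log+=8
        H0 returns (-5, (8))
        H1 returns (-5, (8))
        H2 returns (-5, (8))
        H3 returns [(-5, (8))]
  branch[1] choose=2:
    choose[6, 2, 6] @ H3
      branch[0] choose=6:
        tell(8) @ H0 ⇒ log+=8
        H0 returns (-4, (8))
        H1 returns (-4, (8))
        H2 returns (-4, (8))
        H3 returns [(-4, (8))]
      branch[1] choose=2:
        tell(8) @ H0 ⇒ log+=8
        H0 returns (0, (8))
        H1 returns (0, (8))
        H2 returns (0, (8))
        H3 returns [(0, (8))]
      branch[2] choose=6:
        tell(8) @ H0 ⇒ log+=8
        H0 returns (-4, (8))
        H1 returns (-4, (8))
        H2 returns (-4, (8))
        H3 returns [(-4, (8))]
= [(-5, (8)), (-1, (8)), (-5, (8)), (-4, (8)), (0, (8)), (-4, (8))]

Answer: 6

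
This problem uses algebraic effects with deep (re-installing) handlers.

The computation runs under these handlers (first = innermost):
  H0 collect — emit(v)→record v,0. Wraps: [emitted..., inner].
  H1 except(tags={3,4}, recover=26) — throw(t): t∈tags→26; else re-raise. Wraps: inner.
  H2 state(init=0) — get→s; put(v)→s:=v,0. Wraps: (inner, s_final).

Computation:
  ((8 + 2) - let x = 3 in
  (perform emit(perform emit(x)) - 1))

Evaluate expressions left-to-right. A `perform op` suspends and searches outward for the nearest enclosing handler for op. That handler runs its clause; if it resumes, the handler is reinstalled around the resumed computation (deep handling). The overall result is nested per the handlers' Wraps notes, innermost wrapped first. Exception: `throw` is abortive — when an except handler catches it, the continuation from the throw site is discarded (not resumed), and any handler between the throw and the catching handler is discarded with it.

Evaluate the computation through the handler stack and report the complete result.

Answer: ([3, 0, 11], 0)

Working:
emit(3) @ H0 ⇒ out+=3
emit(0) @ H0 ⇒ out+=0
H0 returns [3, 0, 11]
H1 returns [3, 0, 11]
H2 returns ([3, 0, 11], 0)
= ([3, 0, 11], 0)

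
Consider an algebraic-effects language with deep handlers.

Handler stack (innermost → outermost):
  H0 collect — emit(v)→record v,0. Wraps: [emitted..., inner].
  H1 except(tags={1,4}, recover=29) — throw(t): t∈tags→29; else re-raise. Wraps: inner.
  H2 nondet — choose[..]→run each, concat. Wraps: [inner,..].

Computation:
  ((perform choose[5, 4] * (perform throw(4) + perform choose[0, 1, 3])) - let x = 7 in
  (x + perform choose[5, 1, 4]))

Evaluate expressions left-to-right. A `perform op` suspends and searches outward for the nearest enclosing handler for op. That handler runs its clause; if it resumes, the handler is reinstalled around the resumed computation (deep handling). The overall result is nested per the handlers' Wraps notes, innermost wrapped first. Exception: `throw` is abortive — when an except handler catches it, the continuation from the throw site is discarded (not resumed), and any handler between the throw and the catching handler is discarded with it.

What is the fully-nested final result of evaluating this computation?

Answer: [29, 29]

Step-by-step:
choose[5, 4] @ H2
  branch[0] choose=5:
    throw(4) @ H1 caught ⇒ 29
    H2 returns [29]
  branch[1] choose=4:
    throw(4) @ H1 caught ⇒ 29
    H2 returns [29]
= [29, 29]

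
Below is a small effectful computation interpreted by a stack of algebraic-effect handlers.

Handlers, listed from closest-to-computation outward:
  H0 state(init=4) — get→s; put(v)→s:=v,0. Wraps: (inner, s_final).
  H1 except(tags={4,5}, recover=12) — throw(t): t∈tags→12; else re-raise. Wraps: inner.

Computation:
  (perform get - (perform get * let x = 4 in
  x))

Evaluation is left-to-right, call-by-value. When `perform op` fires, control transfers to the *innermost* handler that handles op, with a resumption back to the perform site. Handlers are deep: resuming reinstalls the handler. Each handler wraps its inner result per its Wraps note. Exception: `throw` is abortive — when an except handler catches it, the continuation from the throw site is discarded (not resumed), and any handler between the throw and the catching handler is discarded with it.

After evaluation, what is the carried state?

Answer: 4

Working:
get @ H0 ⇒ 4
get @ H0 ⇒ 4
H0 returns (-12, 4)
H1 returns (-12, 4)
= (-12, 4)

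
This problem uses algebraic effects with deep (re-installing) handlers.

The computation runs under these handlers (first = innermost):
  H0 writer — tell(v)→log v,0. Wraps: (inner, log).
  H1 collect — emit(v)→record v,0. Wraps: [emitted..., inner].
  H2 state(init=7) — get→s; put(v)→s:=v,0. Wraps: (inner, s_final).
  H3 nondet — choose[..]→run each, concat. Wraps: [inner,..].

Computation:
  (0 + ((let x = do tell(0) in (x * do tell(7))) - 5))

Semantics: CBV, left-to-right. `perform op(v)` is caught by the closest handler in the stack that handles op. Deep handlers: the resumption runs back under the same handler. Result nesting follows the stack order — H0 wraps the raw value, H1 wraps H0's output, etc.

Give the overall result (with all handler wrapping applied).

Answer: [([(-5, (0, 7))], 7)]

Working:
tell(0) @ H0 ⇒ log+=0
tell(7) @ H0 ⇒ log+=7
H0 returns (-5, (0, 7))
H1 returns [(-5, (0, 7))]
H2 returns ([(-5, (0, 7))], 7)
H3 returns [([(-5, (0, 7))], 7)]
= [([(-5, (0, 7))], 7)]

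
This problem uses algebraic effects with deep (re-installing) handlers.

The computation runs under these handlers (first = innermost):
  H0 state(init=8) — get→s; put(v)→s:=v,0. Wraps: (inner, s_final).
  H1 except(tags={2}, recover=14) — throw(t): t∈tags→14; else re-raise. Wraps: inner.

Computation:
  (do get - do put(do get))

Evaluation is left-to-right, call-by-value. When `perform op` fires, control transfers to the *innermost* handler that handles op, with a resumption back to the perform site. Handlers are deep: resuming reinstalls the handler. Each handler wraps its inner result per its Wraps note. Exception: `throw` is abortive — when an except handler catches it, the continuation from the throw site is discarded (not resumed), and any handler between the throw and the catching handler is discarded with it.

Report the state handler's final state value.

Answer: 8

Step-by-step:
get @ H0 ⇒ 8
get @ H0 ⇒ 8
put(8) @ H0 ⇒ s:=8
H0 returns (8, 8)
H1 returns (8, 8)
= (8, 8)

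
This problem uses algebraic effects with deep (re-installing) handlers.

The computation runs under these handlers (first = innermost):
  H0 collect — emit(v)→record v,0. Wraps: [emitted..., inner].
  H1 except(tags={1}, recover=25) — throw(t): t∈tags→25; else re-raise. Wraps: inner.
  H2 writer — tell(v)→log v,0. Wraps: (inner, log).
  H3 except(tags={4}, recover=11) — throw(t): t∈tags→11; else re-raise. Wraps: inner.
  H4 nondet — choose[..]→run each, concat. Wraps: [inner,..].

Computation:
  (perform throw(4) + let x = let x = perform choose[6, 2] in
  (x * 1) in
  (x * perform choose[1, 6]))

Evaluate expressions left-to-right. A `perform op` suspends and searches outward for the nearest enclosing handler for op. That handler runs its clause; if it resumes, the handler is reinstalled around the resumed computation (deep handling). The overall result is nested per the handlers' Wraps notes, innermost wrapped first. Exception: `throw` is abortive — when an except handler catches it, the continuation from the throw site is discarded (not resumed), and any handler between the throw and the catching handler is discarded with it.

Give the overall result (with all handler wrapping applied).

Answer: [11]

Step-by-step:
throw(4) @ H1 re-raised
throw(4) @ H3 caught ⇒ 11
H4 returns [11]
= [11]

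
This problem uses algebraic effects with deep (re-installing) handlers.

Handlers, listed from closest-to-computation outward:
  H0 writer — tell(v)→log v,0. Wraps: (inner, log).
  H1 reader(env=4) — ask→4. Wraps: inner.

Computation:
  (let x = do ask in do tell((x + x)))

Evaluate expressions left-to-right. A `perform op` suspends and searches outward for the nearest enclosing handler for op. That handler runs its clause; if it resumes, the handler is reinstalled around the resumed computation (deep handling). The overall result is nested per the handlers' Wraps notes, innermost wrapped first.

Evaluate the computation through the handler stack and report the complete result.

Answer: (0, (8))

Evaluation trace:
ask @ H1 ⇒ 4
tell(8) @ H0 ⇒ log+=8
H0 returns (0, (8))
H1 returns (0, (8))
= (0, (8))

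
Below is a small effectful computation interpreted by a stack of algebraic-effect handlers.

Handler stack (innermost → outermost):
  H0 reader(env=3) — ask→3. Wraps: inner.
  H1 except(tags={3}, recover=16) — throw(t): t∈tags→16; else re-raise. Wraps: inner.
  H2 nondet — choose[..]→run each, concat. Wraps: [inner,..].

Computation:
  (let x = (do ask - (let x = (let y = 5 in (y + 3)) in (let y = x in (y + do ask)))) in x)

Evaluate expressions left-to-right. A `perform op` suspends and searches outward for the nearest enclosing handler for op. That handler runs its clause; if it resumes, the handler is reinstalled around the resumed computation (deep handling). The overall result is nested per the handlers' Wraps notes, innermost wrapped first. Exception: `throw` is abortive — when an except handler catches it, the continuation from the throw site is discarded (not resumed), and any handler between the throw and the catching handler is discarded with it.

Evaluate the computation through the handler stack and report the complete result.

Answer: [-8]

Evaluation trace:
ask @ H0 ⇒ 3
ask @ H0 ⇒ 3
H0 returns -8
H1 returns -8
H2 returns [-8]
= [-8]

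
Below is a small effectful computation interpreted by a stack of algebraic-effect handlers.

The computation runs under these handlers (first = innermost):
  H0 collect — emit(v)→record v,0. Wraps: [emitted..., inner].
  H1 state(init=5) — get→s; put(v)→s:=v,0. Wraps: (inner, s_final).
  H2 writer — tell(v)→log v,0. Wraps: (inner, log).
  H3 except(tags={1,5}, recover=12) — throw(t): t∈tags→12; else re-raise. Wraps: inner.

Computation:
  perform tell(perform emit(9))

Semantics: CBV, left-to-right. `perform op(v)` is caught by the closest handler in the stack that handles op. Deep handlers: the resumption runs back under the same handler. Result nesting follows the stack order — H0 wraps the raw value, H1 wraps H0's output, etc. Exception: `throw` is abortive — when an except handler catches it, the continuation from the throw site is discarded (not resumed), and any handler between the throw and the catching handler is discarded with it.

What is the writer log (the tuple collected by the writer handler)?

Answer: (0)

Working:
emit(9) @ H0 ⇒ out+=9
tell(0) @ H2 ⇒ log+=0
H0 returns [9, 0]
H1 returns ([9, 0], 5)
H2 returns (([9, 0], 5), (0))
H3 returns (([9, 0], 5), (0))
= (([9, 0], 5), (0))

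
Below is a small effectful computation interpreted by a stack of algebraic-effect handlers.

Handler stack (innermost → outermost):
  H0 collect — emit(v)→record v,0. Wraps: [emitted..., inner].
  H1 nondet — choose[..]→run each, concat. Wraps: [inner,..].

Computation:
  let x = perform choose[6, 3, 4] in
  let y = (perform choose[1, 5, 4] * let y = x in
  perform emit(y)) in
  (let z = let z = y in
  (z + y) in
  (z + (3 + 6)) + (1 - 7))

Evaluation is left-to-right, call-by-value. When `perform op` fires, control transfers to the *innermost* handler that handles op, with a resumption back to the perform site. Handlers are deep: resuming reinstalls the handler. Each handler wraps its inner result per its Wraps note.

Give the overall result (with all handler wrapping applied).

Working:
choose[6, 3, 4] @ H1
  branch[0] choose=6:
    choose[1, 5, 4] @ H1
      branch[0] choose=1:
        emit(6) @ H0 ⇒ out+=6
        H0 returns [6, 3]
        H1 returns [[6, 3]]
      branch[1] choose=5:
        emit(6) @ H0 ⇒ out+=6
        H0 returns [6, 3]
        H1 returns [[6, 3]]
      branch[2] choose=4:
        emit(6) @ H0 ⇒ out+=6
        H0 returns [6, 3]
        H1 returns [[6, 3]]
  branch[1] choose=3:
    choose[1, 5, 4] @ H1
      branch[0] choose=1:
        emit(3) @ H0 ⇒ out+=3
        H0 returns [3, 3]
        H1 returns [[3, 3]]
      branch[1] choose=5:
        emit(3) @ H0 ⇒ out+=3
        H0 returns [3, 3]
        H1 returns [[3, 3]]
      branch[2] choose=4:
        emit(3) @ H0 ⇒ out+=3
        H0 returns [3, 3]
        H1 returns [[3, 3]]
  branch[2] choose=4:
    choose[1, 5, 4] @ H1
      branch[0] choose=1:
        emit(4) @ H0 ⇒ out+=4
        H0 returns [4, 3]
        H1 returns [[4, 3]]
      branch[1] choose=5:
        emit(4) @ H0 ⇒ out+=4
        H0 returns [4, 3]
        H1 returns [[4, 3]]
      branch[2] choose=4:
        emit(4) @ H0 ⇒ out+=4
        H0 returns [4, 3]
        H1 returns [[4, 3]]
= [[6, 3], [6, 3], [6, 3], [3, 3], [3, 3], [3, 3], [4, 3], [4, 3], [4, 3]]

Answer: [[6, 3], [6, 3], [6, 3], [3, 3], [3, 3], [3, 3], [4, 3], [4, 3], [4, 3]]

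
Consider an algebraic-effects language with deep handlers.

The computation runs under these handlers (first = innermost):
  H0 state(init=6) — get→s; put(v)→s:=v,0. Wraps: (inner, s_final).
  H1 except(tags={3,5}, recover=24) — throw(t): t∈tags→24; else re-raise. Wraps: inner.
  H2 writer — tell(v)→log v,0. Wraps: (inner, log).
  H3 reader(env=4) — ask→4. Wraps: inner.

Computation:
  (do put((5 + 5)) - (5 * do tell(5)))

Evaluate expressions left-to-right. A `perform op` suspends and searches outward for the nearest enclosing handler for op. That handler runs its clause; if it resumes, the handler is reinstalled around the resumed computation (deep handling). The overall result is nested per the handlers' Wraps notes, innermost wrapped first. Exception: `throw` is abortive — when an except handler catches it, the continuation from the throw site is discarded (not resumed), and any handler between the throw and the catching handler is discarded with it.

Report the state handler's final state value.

Working:
put(10) @ H0 ⇒ s:=10
tell(5) @ H2 ⇒ log+=5
H0 returns (0, 10)
H1 returns (0, 10)
H2 returns ((0, 10), (5))
H3 returns ((0, 10), (5))
= ((0, 10), (5))

Answer: 10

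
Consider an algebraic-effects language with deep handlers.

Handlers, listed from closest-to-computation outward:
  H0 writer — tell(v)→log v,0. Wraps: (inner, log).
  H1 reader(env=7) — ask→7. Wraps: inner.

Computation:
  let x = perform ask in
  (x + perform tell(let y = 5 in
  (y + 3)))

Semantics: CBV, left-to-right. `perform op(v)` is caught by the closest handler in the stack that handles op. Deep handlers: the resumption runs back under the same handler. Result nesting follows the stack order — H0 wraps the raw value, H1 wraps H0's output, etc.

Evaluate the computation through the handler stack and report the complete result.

Answer: (7, (8))

Working:
ask @ H1 ⇒ 7
tell(8) @ H0 ⇒ log+=8
H0 returns (7, (8))
H1 returns (7, (8))
= (7, (8))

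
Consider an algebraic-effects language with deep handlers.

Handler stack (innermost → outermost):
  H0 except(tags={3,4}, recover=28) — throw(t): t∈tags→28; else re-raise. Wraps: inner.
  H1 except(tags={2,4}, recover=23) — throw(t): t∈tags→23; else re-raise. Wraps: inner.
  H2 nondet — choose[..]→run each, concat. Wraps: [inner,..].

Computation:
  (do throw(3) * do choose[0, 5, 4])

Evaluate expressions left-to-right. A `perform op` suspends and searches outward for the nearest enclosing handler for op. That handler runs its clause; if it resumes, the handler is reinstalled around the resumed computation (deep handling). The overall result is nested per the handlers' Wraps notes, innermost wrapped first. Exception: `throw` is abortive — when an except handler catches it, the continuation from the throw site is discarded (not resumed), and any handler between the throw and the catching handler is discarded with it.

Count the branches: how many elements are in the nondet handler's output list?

Answer: 1

Step-by-step:
throw(3) @ H0 caught ⇒ 28
H1 returns 28
H2 returns [28]
= [28]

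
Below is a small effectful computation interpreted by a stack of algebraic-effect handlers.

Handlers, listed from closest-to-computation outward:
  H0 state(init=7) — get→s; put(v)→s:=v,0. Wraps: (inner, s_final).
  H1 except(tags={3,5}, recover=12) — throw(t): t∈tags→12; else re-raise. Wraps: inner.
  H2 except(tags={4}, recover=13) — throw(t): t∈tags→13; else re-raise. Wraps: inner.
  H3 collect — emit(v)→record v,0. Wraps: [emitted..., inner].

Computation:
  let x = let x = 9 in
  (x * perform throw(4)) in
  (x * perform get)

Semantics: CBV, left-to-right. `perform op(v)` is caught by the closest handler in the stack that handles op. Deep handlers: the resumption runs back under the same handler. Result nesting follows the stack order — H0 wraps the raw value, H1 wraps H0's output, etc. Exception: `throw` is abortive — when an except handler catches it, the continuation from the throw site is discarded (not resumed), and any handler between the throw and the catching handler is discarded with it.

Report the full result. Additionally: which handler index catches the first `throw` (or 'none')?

Evaluation trace:
throw(4) @ H1 re-raised
throw(4) @ H2 caught ⇒ 13
H3 returns [13]
= [13]

Answer: [13] ; first throw caught by: H2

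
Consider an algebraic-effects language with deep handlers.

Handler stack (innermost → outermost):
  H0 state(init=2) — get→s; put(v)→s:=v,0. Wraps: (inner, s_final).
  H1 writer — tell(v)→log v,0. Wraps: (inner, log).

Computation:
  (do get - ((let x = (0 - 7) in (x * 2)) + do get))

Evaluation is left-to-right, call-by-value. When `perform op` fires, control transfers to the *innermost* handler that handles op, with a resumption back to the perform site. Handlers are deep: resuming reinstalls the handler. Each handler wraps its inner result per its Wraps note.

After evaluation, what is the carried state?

Working:
get @ H0 ⇒ 2
get @ H0 ⇒ 2
H0 returns (14, 2)
H1 returns ((14, 2), ())
= ((14, 2), ())

Answer: 2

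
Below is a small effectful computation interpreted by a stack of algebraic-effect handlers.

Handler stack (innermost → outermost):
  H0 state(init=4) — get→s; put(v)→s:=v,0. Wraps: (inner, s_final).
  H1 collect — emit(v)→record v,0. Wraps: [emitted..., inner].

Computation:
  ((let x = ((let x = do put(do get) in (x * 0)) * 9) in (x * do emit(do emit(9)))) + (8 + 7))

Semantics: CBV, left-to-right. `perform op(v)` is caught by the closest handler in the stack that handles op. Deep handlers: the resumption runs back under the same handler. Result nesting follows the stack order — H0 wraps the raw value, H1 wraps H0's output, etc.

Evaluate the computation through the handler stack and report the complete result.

Step-by-step:
get @ H0 ⇒ 4
put(4) @ H0 ⇒ s:=4
emit(9) @ H1 ⇒ out+=9
emit(0) @ H1 ⇒ out+=0
H0 returns (15, 4)
H1 returns [9, 0, (15, 4)]
= [9, 0, (15, 4)]

Answer: [9, 0, (15, 4)]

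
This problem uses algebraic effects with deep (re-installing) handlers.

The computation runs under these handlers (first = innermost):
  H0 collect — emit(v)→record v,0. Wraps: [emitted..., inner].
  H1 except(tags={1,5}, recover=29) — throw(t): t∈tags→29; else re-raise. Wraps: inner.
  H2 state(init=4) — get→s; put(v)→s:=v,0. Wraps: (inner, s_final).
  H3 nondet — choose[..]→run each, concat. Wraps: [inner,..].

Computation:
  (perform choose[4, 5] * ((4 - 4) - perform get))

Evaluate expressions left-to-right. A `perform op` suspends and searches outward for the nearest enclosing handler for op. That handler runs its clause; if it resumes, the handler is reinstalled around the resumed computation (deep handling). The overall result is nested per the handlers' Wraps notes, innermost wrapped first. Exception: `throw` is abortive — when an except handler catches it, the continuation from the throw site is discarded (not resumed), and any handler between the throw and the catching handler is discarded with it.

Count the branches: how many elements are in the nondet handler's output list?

Step-by-step:
choose[4, 5] @ H3
  branch[0] choose=4:
    get @ H2 ⇒ 4
    H0 returns [-16]
    H1 returns [-16]
    H2 returns ([-16], 4)
    H3 returns [([-16], 4)]
  branch[1] choose=5:
    get @ H2 ⇒ 4
    H0 returns [-20]
    H1 returns [-20]
    H2 returns ([-20], 4)
    H3 returns [([-20], 4)]
= [([-16], 4), ([-20], 4)]

Answer: 2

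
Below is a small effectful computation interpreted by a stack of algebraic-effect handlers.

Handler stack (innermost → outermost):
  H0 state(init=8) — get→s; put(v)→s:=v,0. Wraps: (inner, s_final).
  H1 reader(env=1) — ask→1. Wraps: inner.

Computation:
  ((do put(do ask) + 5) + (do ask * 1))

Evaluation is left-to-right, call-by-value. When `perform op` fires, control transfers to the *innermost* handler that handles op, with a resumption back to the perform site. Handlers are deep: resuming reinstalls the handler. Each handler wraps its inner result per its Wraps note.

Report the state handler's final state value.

Answer: 1

Step-by-step:
ask @ H1 ⇒ 1
put(1) @ H0 ⇒ s:=1
ask @ H1 ⇒ 1
H0 returns (6, 1)
H1 returns (6, 1)
= (6, 1)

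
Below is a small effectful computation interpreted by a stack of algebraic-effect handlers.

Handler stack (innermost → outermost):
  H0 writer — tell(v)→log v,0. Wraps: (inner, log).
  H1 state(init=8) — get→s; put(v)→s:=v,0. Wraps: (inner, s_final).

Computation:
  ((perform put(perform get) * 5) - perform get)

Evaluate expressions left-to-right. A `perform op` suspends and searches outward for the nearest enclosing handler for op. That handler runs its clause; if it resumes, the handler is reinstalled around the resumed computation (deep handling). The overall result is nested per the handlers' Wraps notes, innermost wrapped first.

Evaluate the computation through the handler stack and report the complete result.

Answer: ((-8, ()), 8)

Working:
get @ H1 ⇒ 8
put(8) @ H1 ⇒ s:=8
get @ H1 ⇒ 8
H0 returns (-8, ())
H1 returns ((-8, ()), 8)
= ((-8, ()), 8)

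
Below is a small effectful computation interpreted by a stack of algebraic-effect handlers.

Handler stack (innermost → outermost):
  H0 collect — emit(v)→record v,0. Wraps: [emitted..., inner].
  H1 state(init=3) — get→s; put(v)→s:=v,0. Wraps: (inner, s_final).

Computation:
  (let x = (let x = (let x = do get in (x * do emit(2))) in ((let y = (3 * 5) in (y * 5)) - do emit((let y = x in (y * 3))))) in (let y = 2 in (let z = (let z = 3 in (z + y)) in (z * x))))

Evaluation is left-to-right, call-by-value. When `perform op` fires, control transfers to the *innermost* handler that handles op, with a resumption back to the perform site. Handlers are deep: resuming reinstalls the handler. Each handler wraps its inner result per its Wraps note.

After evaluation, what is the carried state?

Evaluation trace:
get @ H1 ⇒ 3
emit(2) @ H0 ⇒ out+=2
emit(0) @ H0 ⇒ out+=0
H0 returns [2, 0, 375]
H1 returns ([2, 0, 375], 3)
= ([2, 0, 375], 3)

Answer: 3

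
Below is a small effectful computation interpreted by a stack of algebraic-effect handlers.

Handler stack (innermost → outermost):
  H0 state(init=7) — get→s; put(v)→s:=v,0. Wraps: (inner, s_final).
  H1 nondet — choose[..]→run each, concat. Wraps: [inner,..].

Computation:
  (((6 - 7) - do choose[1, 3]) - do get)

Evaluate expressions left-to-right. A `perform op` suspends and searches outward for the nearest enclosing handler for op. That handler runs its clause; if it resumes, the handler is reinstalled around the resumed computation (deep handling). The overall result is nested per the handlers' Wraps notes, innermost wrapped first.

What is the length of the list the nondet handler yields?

Evaluation trace:
choose[1, 3] @ H1
  branch[0] choose=1:
    get @ H0 ⇒ 7
    H0 returns (-9, 7)
    H1 returns [(-9, 7)]
  branch[1] choose=3:
    get @ H0 ⇒ 7
    H0 returns (-11, 7)
    H1 returns [(-11, 7)]
= [(-9, 7), (-11, 7)]

Answer: 2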